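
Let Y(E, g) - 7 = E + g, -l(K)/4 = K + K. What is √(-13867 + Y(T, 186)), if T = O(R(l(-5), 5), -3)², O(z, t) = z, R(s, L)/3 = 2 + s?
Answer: √2202 ≈ 46.925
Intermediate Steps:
l(K) = -8*K (l(K) = -4*(K + K) = -8*K)
R(s, L) = 6 + 3*s (R(s, L) = 3*(2 + s) = 6 + 3*s)
T = 15876 (T = (6 + 3*(-8*(-5)))² = (6 + 3*40)² = (6 + 120)² = 126² = 15876)
Y(E, g) = 7 + E + g (Y(E, g) = 7 + (E + g) = 7 + E + g)
√(-13867 + Y(T, 186)) = √(-13867 + (7 + 15876 + 186)) = √(-13867 + 16069) = √2202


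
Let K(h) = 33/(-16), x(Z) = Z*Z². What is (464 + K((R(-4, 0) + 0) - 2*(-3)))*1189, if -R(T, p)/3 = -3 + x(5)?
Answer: 8787899/16 ≈ 5.4924e+5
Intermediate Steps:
x(Z) = Z³
R(T, p) = -366 (R(T, p) = -3*(-3 + 5³) = -3*(-3 + 125) = -3*122 = -366)
K(h) = -33/16 (K(h) = 33*(-1/16) = -33/16)
(464 + K((R(-4, 0) + 0) - 2*(-3)))*1189 = (464 - 33/16)*1189 = (7391/16)*1189 = 8787899/16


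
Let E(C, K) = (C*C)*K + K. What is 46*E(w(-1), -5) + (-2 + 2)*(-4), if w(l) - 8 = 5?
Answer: -39100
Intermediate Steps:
w(l) = 13 (w(l) = 8 + 5 = 13)
E(C, K) = K + K*C**2 (E(C, K) = C**2*K + K = K*C**2 + K = K + K*C**2)
46*E(w(-1), -5) + (-2 + 2)*(-4) = 46*(-5*(1 + 13**2)) + (-2 + 2)*(-4) = 46*(-5*(1 + 169)) + 0*(-4) = 46*(-5*170) + 0 = 46*(-850) + 0 = -39100 + 0 = -39100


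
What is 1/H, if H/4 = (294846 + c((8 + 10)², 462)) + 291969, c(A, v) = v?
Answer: 1/2349108 ≈ 4.2569e-7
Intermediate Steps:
H = 2349108 (H = 4*((294846 + 462) + 291969) = 4*(295308 + 291969) = 4*587277 = 2349108)
1/H = 1/2349108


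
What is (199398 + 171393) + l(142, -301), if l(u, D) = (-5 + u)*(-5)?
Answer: 370106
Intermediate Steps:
l(u, D) = 25 - 5*u
(199398 + 171393) + l(142, -301) = (199398 + 171393) + (25 - 5*142) = 370791 + (25 - 710) = 370791 - 685 = 370106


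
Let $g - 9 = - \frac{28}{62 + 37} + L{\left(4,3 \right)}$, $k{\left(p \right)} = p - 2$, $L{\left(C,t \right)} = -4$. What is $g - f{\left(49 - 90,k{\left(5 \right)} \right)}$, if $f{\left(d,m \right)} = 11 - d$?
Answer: $- \frac{4681}{99} \approx -47.283$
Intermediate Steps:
$k{\left(p \right)} = -2 + p$ ($k{\left(p \right)} = p - 2 = -2 + p$)
$g = \frac{467}{99}$ ($g = 9 - \left(4 + \frac{28}{62 + 37}\right) = 9 - \left(4 + \frac{28}{99}\right) = 9 - \frac{424}{99} = \frac{467}{99} \approx 4.7172$)
$g - f{\left(49 - 90,k{\left(5 \right)} \right)} = \frac{467}{99} - \left(11 - \left(49 - 90\right)\right) = \frac{467}{99} - \left(11 - -41\right) = \frac{467}{99} - \left(11 + 41\right) = \frac{467}{99} - 52 = - \frac{4681}{99}$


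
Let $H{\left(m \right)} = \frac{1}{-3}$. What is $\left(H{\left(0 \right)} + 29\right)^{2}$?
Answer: $\frac{7396}{9} \approx 821.78$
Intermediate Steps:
$H{\left(m \right)} = - \frac{1}{3}$
$\left(H{\left(0 \right)} + 29\right)^{2} = \left(- \frac{1}{3} + 29\right)^{2} = \left(\frac{86}{3}\right)^{2} = \frac{7396}{9}$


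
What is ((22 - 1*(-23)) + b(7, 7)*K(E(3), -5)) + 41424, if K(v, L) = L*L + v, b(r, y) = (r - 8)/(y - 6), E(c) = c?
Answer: 41441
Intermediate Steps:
b(r, y) = (-8 + r)/(-6 + y)
K(v, L) = v + L**2 (K(v, L) = L**2 + v = v + L**2)
((22 - 1*(-23)) + b(7, 7)*K(E(3), -5)) + 41424 = ((22 - 1*(-23)) + ((-8 + 7)/(-6 + 7))*(3 + (-5)**2)) + 41424 = ((22 + 23) + (-1/1)*(3 + 25)) + 41424 = (45 + (1*(-1))*28) + 41424 = (45 - 1*28) + 41424 = (45 - 28) + 41424 = 17 + 41424 = 41441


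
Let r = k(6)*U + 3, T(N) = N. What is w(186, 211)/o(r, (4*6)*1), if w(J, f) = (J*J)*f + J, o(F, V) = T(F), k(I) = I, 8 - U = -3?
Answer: 2433314/23 ≈ 1.0580e+5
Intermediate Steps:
U = 11 (U = 8 - 1*(-3) = 8 + 3 = 11)
r = 69 (r = 6*11 + 3 = 66 + 3 = 69)
o(F, V) = F
w(J, f) = J + f*J**2 (w(J, f) = J**2*f + J = f*J**2 + J = J + f*J**2)
w(186, 211)/o(r, (4*6)*1) = (186*(1 + 186*211))/69 = (186*(1 + 39246))*(1/69) = (186*39247)*(1/69) = 7299942*(1/69) = 2433314/23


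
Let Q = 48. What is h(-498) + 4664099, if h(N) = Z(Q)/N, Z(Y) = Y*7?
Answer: 387120161/83 ≈ 4.6641e+6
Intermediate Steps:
Z(Y) = 7*Y
h(N) = 336/N (h(N) = (7*48)/N = 336/N)
h(-498) + 4664099 = 336/(-498) + 4664099 = 336*(-1/498) + 4664099 = -56/83 + 4664099 = 387120161/83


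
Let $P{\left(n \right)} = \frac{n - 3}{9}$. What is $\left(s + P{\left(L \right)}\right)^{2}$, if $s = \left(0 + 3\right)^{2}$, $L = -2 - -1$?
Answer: $\frac{5929}{81} \approx 73.198$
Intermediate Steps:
$L = -1$ ($L = -2 + 1 = -1$)
$s = 9$ ($s = 3^{2} = 9$)
$P{\left(n \right)} = - \frac{1}{3} + \frac{n}{9}$ ($P{\left(n \right)} = \left(-3 + n\right) \frac{1}{9} = - \frac{1}{3} + \frac{n}{9}$)
$\left(s + P{\left(L \right)}\right)^{2} = \left(9 + \left(- \frac{1}{3} + \frac{1}{9} \left(-1\right)\right)\right)^{2} = \left(9 - \frac{4}{9}\right)^{2} = \left(\frac{77}{9}\right)^{2} = \frac{5929}{81}$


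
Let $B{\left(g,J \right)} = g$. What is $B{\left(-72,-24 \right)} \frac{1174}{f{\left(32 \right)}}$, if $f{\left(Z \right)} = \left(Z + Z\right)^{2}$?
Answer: $- \frac{5283}{256} \approx -20.637$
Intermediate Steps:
$f{\left(Z \right)} = 4 Z^{2}$ ($f{\left(Z \right)} = \left(2 Z\right)^{2} = 4 Z^{2}$)
$B{\left(-72,-24 \right)} \frac{1174}{f{\left(32 \right)}} = - 72 \frac{1174}{4 \cdot 32^{2}} = - 72 \frac{1174}{4 \cdot 1024} = - 72 \cdot \frac{1174}{4096} = - 72 \cdot 1174 \cdot \frac{1}{4096} = \left(-72\right) \frac{587}{2048} = - \frac{5283}{256}$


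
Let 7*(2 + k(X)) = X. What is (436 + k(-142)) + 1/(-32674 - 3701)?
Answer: 105341993/254625 ≈ 413.71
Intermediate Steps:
k(X) = -2 + X/7
(436 + k(-142)) + 1/(-32674 - 3701) = (436 + (-2 + (⅐)*(-142))) + 1/(-32674 - 3701) = (436 + (-2 - 142/7)) + 1/(-36375) = (436 - 156/7) - 1/36375 = 2896/7 - 1/36375 = 105341993/254625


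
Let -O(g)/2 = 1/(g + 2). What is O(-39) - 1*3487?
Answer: -129017/37 ≈ -3486.9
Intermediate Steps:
O(g) = -2/(2 + g) (O(g) = -2/(g + 2) = -2/(2 + g))
O(-39) - 1*3487 = -2/(2 - 39) - 1*3487 = -2/(-37) - 3487 = -2*(-1/37) - 3487 = 2/37 - 3487 = -129017/37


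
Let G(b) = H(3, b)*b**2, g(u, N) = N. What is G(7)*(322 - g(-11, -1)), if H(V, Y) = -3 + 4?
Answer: 15827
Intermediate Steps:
H(V, Y) = 1
G(b) = b**2 (G(b) = 1*b**2 = b**2)
G(7)*(322 - g(-11, -1)) = 7**2*(322 - 1*(-1)) = 49*(322 + 1) = 49*323 = 15827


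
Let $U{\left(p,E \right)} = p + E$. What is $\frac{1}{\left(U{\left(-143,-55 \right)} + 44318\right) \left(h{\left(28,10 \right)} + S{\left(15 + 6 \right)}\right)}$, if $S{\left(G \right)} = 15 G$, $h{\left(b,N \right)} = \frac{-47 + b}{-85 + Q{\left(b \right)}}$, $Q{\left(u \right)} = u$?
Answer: $\frac{3}{41737520} \approx 7.1878 \cdot 10^{-8}$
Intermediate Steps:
$h{\left(b,N \right)} = \frac{-47 + b}{-85 + b}$
$U{\left(p,E \right)} = E + p$
$\frac{1}{\left(U{\left(-143,-55 \right)} + 44318\right) \left(h{\left(28,10 \right)} + S{\left(15 + 6 \right)}\right)} = \frac{1}{\left(\left(-55 - 143\right) + 44318\right) \left(\frac{-47 + 28}{-85 + 28} + 15 \left(15 + 6\right)\right)} = \frac{1}{\left(-198 + 44318\right) \left(\frac{1}{-57} \left(-19\right) + 15 \cdot 21\right)} = \frac{1}{44120 \left(\left(- \frac{1}{57}\right) \left(-19\right) + 315\right)} = \frac{1}{44120 \left(\frac{1}{3} + 315\right)} = \frac{1}{44120 \cdot \frac{946}{3}} = \frac{1}{\frac{41737520}{3}} = \frac{3}{41737520}$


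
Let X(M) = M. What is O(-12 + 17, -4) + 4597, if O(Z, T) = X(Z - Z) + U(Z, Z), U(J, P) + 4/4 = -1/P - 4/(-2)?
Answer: 22989/5 ≈ 4597.8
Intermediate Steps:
U(J, P) = 1 - 1/P (U(J, P) = -1 + (-1/P - 4/(-2)) = -1 + (-1/P - 4*(-½)) = -1 + (-1/P + 2) = -1 + (2 - 1/P) = 1 - 1/P)
O(Z, T) = (-1 + Z)/Z (O(Z, T) = (Z - Z) + (-1 + Z)/Z = 0 + (-1 + Z)/Z = (-1 + Z)/Z)
O(-12 + 17, -4) + 4597 = (-1 + (-12 + 17))/(-12 + 17) + 4597 = (-1 + 5)/5 + 4597 = (⅕)*4 + 4597 = ⅘ + 4597 = 22989/5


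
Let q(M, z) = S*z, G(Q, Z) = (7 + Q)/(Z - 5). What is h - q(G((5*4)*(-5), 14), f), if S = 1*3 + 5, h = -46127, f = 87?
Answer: -46823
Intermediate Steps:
G(Q, Z) = (7 + Q)/(-5 + Z)
S = 8 (S = 3 + 5 = 8)
q(M, z) = 8*z
h - q(G((5*4)*(-5), 14), f) = -46127 - 8*87 = -46127 - 1*696 = -46127 - 696 = -46823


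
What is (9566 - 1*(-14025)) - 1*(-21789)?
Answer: 45380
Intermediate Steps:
(9566 - 1*(-14025)) - 1*(-21789) = (9566 + 14025) + 21789 = 23591 + 21789 = 45380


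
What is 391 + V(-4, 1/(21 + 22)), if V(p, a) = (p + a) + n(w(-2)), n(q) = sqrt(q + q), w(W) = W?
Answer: 16642/43 + 2*I ≈ 387.02 + 2.0*I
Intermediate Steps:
n(q) = sqrt(2)*sqrt(q) (n(q) = sqrt(2*q) = sqrt(2)*sqrt(q))
V(p, a) = a + p + 2*I (V(p, a) = (p + a) + sqrt(2)*sqrt(-2) = (a + p) + sqrt(2)*(I*sqrt(2)) = (a + p) + 2*I = a + p + 2*I)
391 + V(-4, 1/(21 + 22)) = 391 + (1/(21 + 22) - 4 + 2*I) = 391 + (1/43 - 4 + 2*I) = 391 + (-171/43 + 2*I) = 16642/43 + 2*I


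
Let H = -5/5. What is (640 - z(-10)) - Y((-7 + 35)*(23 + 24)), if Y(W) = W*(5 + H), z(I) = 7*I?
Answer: -4554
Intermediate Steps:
H = -1 (H = -5*1/5 = -1)
Y(W) = 4*W (Y(W) = W*(5 - 1) = W*4 = 4*W)
(640 - z(-10)) - Y((-7 + 35)*(23 + 24)) = (640 - 7*(-10)) - 4*(-7 + 35)*(23 + 24) = (640 - 1*(-70)) - 4*28*47 = (640 + 70) - 4*1316 = 710 - 1*5264 = 710 - 5264 = -4554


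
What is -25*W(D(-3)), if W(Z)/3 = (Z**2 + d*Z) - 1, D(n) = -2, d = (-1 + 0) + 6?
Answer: 525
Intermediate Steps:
d = 5 (d = -1 + 6 = 5)
W(Z) = -3 + 3*Z**2 + 15*Z (W(Z) = 3*((Z**2 + 5*Z) - 1) = 3*(-1 + Z**2 + 5*Z) = -3 + 3*Z**2 + 15*Z)
-25*W(D(-3)) = -25*(-3 + 3*(-2)**2 + 15*(-2)) = -25*(-3 + 3*4 - 30) = -25*(-3 + 12 - 30) = -25*(-21) = 525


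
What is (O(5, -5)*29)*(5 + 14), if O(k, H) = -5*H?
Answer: 13775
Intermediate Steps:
(O(5, -5)*29)*(5 + 14) = (-5*(-5)*29)*(5 + 14) = (25*29)*19 = 725*19 = 13775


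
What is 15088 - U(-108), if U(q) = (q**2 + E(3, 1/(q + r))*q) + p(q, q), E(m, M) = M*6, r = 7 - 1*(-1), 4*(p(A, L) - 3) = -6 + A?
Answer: 172151/50 ≈ 3443.0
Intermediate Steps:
p(A, L) = 3/2 + A/4 (p(A, L) = 3 + (-6 + A)/4 = 3 + (-3/2 + A/4) = 3/2 + A/4)
r = 8 (r = 7 + 1 = 8)
E(m, M) = 6*M
U(q) = 3/2 + q**2 + q/4 + 6*q/(8 + q) (U(q) = (q**2 + (6/(q + 8))*q) + (3/2 + q/4) = (q**2 + (6/(8 + q))*q) + (3/2 + q/4) = (q**2 + 6*q/(8 + q)) + (3/2 + q/4) = 3/2 + q**2 + q/4 + 6*q/(8 + q))
15088 - U(-108) = 15088 - (24*(-108) + (8 - 108)*(6 - 108 + 4*(-108)**2))/(4*(8 - 108)) = 15088 - (-2592 - 100*(6 - 108 + 4*11664))/(4*(-100)) = 15088 - (-1)*(-2592 - 100*(6 - 108 + 46656))/(4*100) = 15088 - (-1)*(-2592 - 100*46554)/(4*100) = 15088 - (-1)*(-2592 - 4655400)/(4*100) = 15088 - (-1)*(-4657992)/(4*100) = 15088 - 1*582249/50 = 15088 - 582249/50 = 172151/50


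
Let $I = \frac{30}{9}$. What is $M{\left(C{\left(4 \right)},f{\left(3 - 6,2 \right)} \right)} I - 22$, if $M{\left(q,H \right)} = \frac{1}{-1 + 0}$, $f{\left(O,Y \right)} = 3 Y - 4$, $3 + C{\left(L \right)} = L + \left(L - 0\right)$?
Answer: $- \frac{76}{3} \approx -25.333$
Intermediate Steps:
$C{\left(L \right)} = -3 + 2 L$ ($C{\left(L \right)} = -3 + \left(L + \left(L - 0\right)\right) = -3 + \left(L + \left(L + 0\right)\right) = -3 + \left(L + L\right) = -3 + 2 L$)
$f{\left(O,Y \right)} = -4 + 3 Y$
$M{\left(q,H \right)} = -1$ ($M{\left(q,H \right)} = \frac{1}{-1} = -1$)
$I = \frac{10}{3}$ ($I = 30 \cdot \frac{1}{9} = \frac{10}{3} \approx 3.3333$)
$M{\left(C{\left(4 \right)},f{\left(3 - 6,2 \right)} \right)} I - 22 = \left(-1\right) \frac{10}{3} - 22 = - \frac{10}{3} - 22 = - \frac{76}{3}$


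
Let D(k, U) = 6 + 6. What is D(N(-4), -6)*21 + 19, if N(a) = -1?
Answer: 271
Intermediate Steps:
D(k, U) = 12
D(N(-4), -6)*21 + 19 = 12*21 + 19 = 252 + 19 = 271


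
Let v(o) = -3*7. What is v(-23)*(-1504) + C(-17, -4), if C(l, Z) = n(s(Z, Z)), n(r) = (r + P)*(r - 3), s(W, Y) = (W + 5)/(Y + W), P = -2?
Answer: 2021801/64 ≈ 31591.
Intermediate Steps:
s(W, Y) = (5 + W)/(W + Y)
v(o) = -21
n(r) = (-3 + r)*(-2 + r) (n(r) = (r - 2)*(r - 3) = (-2 + r)*(-3 + r) = (-3 + r)*(-2 + r))
C(l, Z) = 6 - 5*(5 + Z)/(2*Z) + (5 + Z)²/(4*Z²) (C(l, Z) = 6 + ((5 + Z)/(Z + Z))² - 5*(5 + Z)/(Z + Z) = 6 + ((5 + Z)/((2*Z)))² - 5*(5 + Z)/(2*Z) = 6 + ((1/(2*Z))*(5 + Z))² - 5*1/(2*Z)*(5 + Z) = 6 + ((5 + Z)/(2*Z))² - 5*(5 + Z)/(2*Z) = 6 + (5 + Z)²/(4*Z²) - 5*(5 + Z)/(2*Z) = 6 - 5*(5 + Z)/(2*Z) + (5 + Z)²/(4*Z²))
v(-23)*(-1504) + C(-17, -4) = -21*(-1504) + (15/4 - 10/(-4) + (25/4)/(-4)²) = 31584 + (15/4 - 10*(-¼) + (25/4)*(1/16)) = 31584 + (15/4 + 5/2 + 25/64) = 31584 + 425/64 = 2021801/64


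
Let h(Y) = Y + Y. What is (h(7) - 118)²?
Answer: 10816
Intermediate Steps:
h(Y) = 2*Y
(h(7) - 118)² = (2*7 - 118)² = (14 - 118)² = (-104)² = 10816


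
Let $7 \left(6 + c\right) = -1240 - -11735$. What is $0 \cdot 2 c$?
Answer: $0$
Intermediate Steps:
$c = \frac{10453}{7}$ ($c = -6 + \frac{-1240 - -11735}{7} = -6 + \frac{-1240 + 11735}{7} = -6 + \frac{1}{7} \cdot 10495 = -6 + \frac{10495}{7} = \frac{10453}{7} \approx 1493.3$)
$0 \cdot 2 c = 0 \cdot 2 \cdot \frac{10453}{7} = 0 \cdot \frac{10453}{7} = 0$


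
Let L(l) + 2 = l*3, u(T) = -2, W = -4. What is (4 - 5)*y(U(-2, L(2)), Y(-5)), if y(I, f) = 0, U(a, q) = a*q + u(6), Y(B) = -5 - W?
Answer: 0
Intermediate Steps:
Y(B) = -1 (Y(B) = -5 - 1*(-4) = -5 + 4 = -1)
L(l) = -2 + 3*l (L(l) = -2 + l*3 = -2 + 3*l)
U(a, q) = -2 + a*q (U(a, q) = a*q - 2 = -2 + a*q)
(4 - 5)*y(U(-2, L(2)), Y(-5)) = (4 - 5)*0 = -1*0 = 0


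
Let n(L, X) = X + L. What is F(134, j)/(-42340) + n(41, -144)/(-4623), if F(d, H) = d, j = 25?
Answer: 1870769/97868910 ≈ 0.019115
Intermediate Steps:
n(L, X) = L + X
F(134, j)/(-42340) + n(41, -144)/(-4623) = 134/(-42340) + (41 - 144)/(-4623) = 134*(-1/42340) - 103*(-1/4623) = -67/21170 + 103/4623 = 1870769/97868910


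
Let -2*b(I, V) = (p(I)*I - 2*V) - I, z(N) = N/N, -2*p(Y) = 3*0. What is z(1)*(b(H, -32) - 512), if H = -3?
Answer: -1091/2 ≈ -545.50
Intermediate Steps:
p(Y) = 0 (p(Y) = -3*0/2 = -1/2*0 = 0)
z(N) = 1
b(I, V) = V + I/2 (b(I, V) = -((0*I - 2*V) - I)/2 = -((0 - 2*V) - I)/2 = -(-2*V - I)/2 = -(-I - 2*V)/2 = V + I/2)
z(1)*(b(H, -32) - 512) = 1*((-32 + (1/2)*(-3)) - 512) = 1*((-32 - 3/2) - 512) = 1*(-67/2 - 512) = 1*(-1091/2) = -1091/2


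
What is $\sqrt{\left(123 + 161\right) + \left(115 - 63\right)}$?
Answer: $4 \sqrt{21} \approx 18.33$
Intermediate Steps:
$\sqrt{\left(123 + 161\right) + \left(115 - 63\right)} = \sqrt{284 + 52} = \sqrt{336} = 4 \sqrt{21}$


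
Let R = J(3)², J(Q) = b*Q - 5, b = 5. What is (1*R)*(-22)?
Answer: -2200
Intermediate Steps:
J(Q) = -5 + 5*Q (J(Q) = 5*Q - 5 = -5 + 5*Q)
R = 100 (R = (-5 + 5*3)² = (-5 + 15)² = 10² = 100)
(1*R)*(-22) = (1*100)*(-22) = 100*(-22) = -2200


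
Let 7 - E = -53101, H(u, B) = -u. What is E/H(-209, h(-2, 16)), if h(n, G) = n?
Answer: 4828/19 ≈ 254.11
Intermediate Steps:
E = 53108 (E = 7 - 1*(-53101) = 7 + 53101 = 53108)
E/H(-209, h(-2, 16)) = 53108/((-1*(-209))) = 53108/209 = 53108*(1/209) = 4828/19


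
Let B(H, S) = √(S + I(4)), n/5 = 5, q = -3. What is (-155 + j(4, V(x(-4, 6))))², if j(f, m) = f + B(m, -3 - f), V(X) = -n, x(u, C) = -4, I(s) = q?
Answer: (151 - I*√10)² ≈ 22791.0 - 955.01*I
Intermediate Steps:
n = 25 (n = 5*5 = 25)
I(s) = -3
B(H, S) = √(-3 + S) (B(H, S) = √(S - 3) = √(-3 + S))
V(X) = -25 (V(X) = -1*25 = -25)
j(f, m) = f + √(-6 - f) (j(f, m) = f + √(-3 + (-3 - f)) = f + √(-6 - f))
(-155 + j(4, V(x(-4, 6))))² = (-155 + (4 + √(-6 - 1*4)))² = (-155 + (4 + √(-6 - 4)))² = (-155 + (4 + √(-10)))² = (-155 + (4 + I*√10))² = (-151 + I*√10)²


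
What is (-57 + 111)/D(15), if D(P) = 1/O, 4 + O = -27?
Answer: -1674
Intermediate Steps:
O = -31 (O = -4 - 27 = -31)
D(P) = -1/31 (D(P) = 1/(-31) = -1/31)
(-57 + 111)/D(15) = (-57 + 111)/(-1/31) = 54*(-31) = -1674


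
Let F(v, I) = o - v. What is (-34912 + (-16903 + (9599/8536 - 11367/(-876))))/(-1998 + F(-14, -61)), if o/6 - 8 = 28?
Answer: 32278590867/1101690304 ≈ 29.299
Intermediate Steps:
o = 216 (o = 48 + 6*28 = 48 + 168 = 216)
F(v, I) = 216 - v
(-34912 + (-16903 + (9599/8536 - 11367/(-876))))/(-1998 + F(-14, -61)) = (-34912 + (-16903 + (9599/8536 - 11367/(-876))))/(-1998 + (216 - 1*(-14))) = (-34912 + (-16903 + (9599*(1/8536) - 11367*(-1/876))))/(-1998 + (216 + 14)) = (-34912 + (-16903 + (9599/8536 + 3789/292)))/(-1998 + 230) = (-34912 + (-16903 + 8786453/623128))/(-1768) = (-34912 - 10523946131/623128)*(-1/1768) = -32278590867/623128*(-1/1768) = 32278590867/1101690304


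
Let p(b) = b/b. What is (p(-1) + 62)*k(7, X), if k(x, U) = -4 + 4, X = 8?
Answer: 0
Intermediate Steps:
k(x, U) = 0
p(b) = 1
(p(-1) + 62)*k(7, X) = (1 + 62)*0 = 63*0 = 0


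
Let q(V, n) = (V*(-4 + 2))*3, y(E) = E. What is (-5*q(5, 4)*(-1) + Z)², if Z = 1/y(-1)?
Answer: 22801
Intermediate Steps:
q(V, n) = -6*V (q(V, n) = (V*(-2))*3 = -2*V*3 = -6*V)
Z = -1 (Z = 1/(-1) = -1)
(-5*q(5, 4)*(-1) + Z)² = (-(-30)*5*(-1) - 1)² = (-5*(-30)*(-1) - 1)² = (150*(-1) - 1)² = (-150 - 1)² = (-151)² = 22801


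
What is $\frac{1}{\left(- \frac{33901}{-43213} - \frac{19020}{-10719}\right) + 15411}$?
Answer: $\frac{154400049}{2379854253832} \approx 6.4878 \cdot 10^{-5}$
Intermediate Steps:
$\frac{1}{\left(- \frac{33901}{-43213} - \frac{19020}{-10719}\right) + 15411} = \frac{1}{\left(\left(-33901\right) \left(- \frac{1}{43213}\right) - - \frac{6340}{3573}\right) + 15411} = \frac{1}{\left(\frac{33901}{43213} + \frac{6340}{3573}\right) + 15411} = \frac{1}{\frac{395098693}{154400049} + 15411} = \frac{1}{\frac{2379854253832}{154400049}} = \frac{154400049}{2379854253832}$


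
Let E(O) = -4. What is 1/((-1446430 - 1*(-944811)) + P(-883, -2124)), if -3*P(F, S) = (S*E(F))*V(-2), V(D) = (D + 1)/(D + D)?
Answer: -1/502327 ≈ -1.9907e-6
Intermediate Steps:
V(D) = (1 + D)/(2*D) (V(D) = (1 + D)/((2*D)) = (1 + D)*(1/(2*D)) = (1 + D)/(2*D))
P(F, S) = S/3 (P(F, S) = -S*(-4)*(½)*(1 - 2)/(-2)/3 = -(-4*S)*(½)*(-½)*(-1)/3 = -(-4*S)/(3*4) = -(-1)*S/3 = S/3)
1/((-1446430 - 1*(-944811)) + P(-883, -2124)) = 1/((-1446430 - 1*(-944811)) + (⅓)*(-2124)) = 1/((-1446430 + 944811) - 708) = 1/(-501619 - 708) = 1/(-502327) = -1/502327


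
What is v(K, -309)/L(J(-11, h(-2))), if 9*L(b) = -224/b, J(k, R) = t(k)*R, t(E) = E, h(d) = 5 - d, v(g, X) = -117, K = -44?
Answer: -11583/32 ≈ -361.97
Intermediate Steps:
J(k, R) = R*k (J(k, R) = k*R = R*k)
L(b) = -224/(9*b) (L(b) = (-224/b)/9 = -224/(9*b))
v(K, -309)/L(J(-11, h(-2))) = -117/((-224*(-1/(11*(5 - 1*(-2))))/9)) = -117/((-224*(-1/(11*(5 + 2)))/9)) = -117/((-224/(9*(7*(-11))))) = -117/((-224/9/(-77))) = -117/((-224/9*(-1/77))) = -117/32/99 = -117*99/32 = -11583/32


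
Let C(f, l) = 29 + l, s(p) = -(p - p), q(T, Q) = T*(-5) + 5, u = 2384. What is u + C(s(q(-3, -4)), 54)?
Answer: 2467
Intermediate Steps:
q(T, Q) = 5 - 5*T (q(T, Q) = -5*T + 5 = 5 - 5*T)
s(p) = 0 (s(p) = -1*0 = 0)
u + C(s(q(-3, -4)), 54) = 2384 + (29 + 54) = 2384 + 83 = 2467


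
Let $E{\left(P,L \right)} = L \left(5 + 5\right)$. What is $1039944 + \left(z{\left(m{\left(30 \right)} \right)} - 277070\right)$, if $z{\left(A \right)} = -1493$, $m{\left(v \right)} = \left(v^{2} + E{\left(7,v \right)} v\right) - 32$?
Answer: $761381$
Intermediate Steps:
$E{\left(P,L \right)} = 10 L$ ($E{\left(P,L \right)} = L 10 = 10 L$)
$m{\left(v \right)} = -32 + 11 v^{2}$ ($m{\left(v \right)} = \left(v^{2} + 10 v v\right) - 32 = \left(v^{2} + 10 v^{2}\right) - 32 = 11 v^{2} - 32 = -32 + 11 v^{2}$)
$1039944 + \left(z{\left(m{\left(30 \right)} \right)} - 277070\right) = 1039944 - 278563 = 761381$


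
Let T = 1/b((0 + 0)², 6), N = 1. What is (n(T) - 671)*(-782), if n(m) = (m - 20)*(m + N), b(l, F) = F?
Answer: 9770699/18 ≈ 5.4282e+5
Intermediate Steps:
T = ⅙ (T = 1/6 = ⅙ ≈ 0.16667)
n(m) = (1 + m)*(-20 + m) (n(m) = (m - 20)*(m + 1) = (-20 + m)*(1 + m) = (1 + m)*(-20 + m))
(n(T) - 671)*(-782) = ((-20 + (⅙)² - 19*⅙) - 671)*(-782) = ((-20 + 1/36 - 19/6) - 671)*(-782) = (-833/36 - 671)*(-782) = -24989/36*(-782) = 9770699/18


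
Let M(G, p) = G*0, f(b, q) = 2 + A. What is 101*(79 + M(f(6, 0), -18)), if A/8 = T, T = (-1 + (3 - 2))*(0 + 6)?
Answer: 7979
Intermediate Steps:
T = 0 (T = (-1 + 1)*6 = 0*6 = 0)
A = 0 (A = 8*0 = 0)
f(b, q) = 2 (f(b, q) = 2 + 0 = 2)
M(G, p) = 0
101*(79 + M(f(6, 0), -18)) = 101*(79 + 0) = 101*79 = 7979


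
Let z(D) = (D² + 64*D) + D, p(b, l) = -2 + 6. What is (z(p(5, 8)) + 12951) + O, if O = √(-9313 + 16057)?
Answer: 13227 + 2*√1686 ≈ 13309.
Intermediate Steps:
p(b, l) = 4
z(D) = D² + 65*D
O = 2*√1686 (O = √6744 = 2*√1686 ≈ 82.122)
(z(p(5, 8)) + 12951) + O = (4*(65 + 4) + 12951) + 2*√1686 = (4*69 + 12951) + 2*√1686 = (276 + 12951) + 2*√1686 = 13227 + 2*√1686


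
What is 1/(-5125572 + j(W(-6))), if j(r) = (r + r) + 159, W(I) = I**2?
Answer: -1/5125341 ≈ -1.9511e-7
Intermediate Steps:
j(r) = 159 + 2*r (j(r) = 2*r + 159 = 159 + 2*r)
1/(-5125572 + j(W(-6))) = 1/(-5125572 + (159 + 2*(-6)**2)) = 1/(-5125572 + (159 + 2*36)) = 1/(-5125572 + (159 + 72)) = 1/(-5125572 + 231) = 1/(-5125341) = -1/5125341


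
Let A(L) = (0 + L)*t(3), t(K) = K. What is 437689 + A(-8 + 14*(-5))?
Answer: 437455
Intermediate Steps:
A(L) = 3*L (A(L) = (0 + L)*3 = L*3 = 3*L)
437689 + A(-8 + 14*(-5)) = 437689 + 3*(-8 + 14*(-5)) = 437689 + 3*(-8 - 70) = 437689 + 3*(-78) = 437689 - 234 = 437455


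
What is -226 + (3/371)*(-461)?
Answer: -85229/371 ≈ -229.73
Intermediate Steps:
-226 + (3/371)*(-461) = -226 - 1383/371 = -85229/371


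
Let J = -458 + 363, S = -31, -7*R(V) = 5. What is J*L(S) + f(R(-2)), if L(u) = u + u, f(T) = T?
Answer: 41225/7 ≈ 5889.3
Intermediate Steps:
R(V) = -5/7 (R(V) = -⅐*5 = -5/7)
J = -95
L(u) = 2*u
J*L(S) + f(R(-2)) = -190*(-31) - 5/7 = -95*(-62) - 5/7 = 5890 - 5/7 = 41225/7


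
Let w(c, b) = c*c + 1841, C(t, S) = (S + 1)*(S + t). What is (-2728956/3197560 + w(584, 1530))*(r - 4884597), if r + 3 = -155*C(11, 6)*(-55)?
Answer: -212166251651198775/159878 ≈ -1.3271e+12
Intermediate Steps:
C(t, S) = (1 + S)*(S + t)
w(c, b) = 1841 + c² (w(c, b) = c² + 1841 = 1841 + c²)
r = 1014472 (r = -3 - 155*(6 + 11 + 6² + 6*11)*(-55) = -3 - 155*(6 + 11 + 36 + 66)*(-55) = -3 - 155*119*(-55) = -3 - 18445*(-55) = -3 + 1014475 = 1014472)
(-2728956/3197560 + w(584, 1530))*(r - 4884597) = (-2728956/3197560 + (1841 + 584²))*(1014472 - 4884597) = (-2728956*1/3197560 + (1841 + 341056))*(-3870125) = (-682239/799390 + 342897)*(-3870125) = (274107750591/799390)*(-3870125) = -212166251651198775/159878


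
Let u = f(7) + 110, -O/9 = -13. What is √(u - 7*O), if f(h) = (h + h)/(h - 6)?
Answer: I*√695 ≈ 26.363*I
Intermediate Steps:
O = 117 (O = -9*(-13) = 117)
f(h) = 2*h/(-6 + h) (f(h) = (2*h)/(-6 + h) = 2*h/(-6 + h))
u = 124 (u = 2*7/(-6 + 7) + 110 = 2*7/1 + 110 = 2*7*1 + 110 = 14 + 110 = 124)
√(u - 7*O) = √(124 - 7*117) = √(124 - 819) = √(-695) = I*√695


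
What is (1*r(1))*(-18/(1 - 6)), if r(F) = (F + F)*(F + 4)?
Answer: 36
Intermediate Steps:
r(F) = 2*F*(4 + F) (r(F) = (2*F)*(4 + F) = 2*F*(4 + F))
(1*r(1))*(-18/(1 - 6)) = (1*(2*1*(4 + 1)))*(-18/(1 - 6)) = (1*(2*1*5))*(-18/(-5)) = (1*10)*(-18*(-⅕)) = 10*(18/5) = 36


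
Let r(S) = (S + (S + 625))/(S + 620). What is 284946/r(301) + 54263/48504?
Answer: 4243075574255/19838136 ≈ 2.1388e+5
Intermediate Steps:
r(S) = (625 + 2*S)/(620 + S) (r(S) = (S + (625 + S))/(620 + S) = (625 + 2*S)/(620 + S))
284946/r(301) + 54263/48504 = 284946/(((625 + 2*301)/(620 + 301))) + 54263/48504 = 284946/(((625 + 602)/921)) + 54263*(1/48504) = 284946/(((1/921)*1227)) + 54263/48504 = 284946/(409/307) + 54263/48504 = 284946*(307/409) + 54263/48504 = 87478422/409 + 54263/48504 = 4243075574255/19838136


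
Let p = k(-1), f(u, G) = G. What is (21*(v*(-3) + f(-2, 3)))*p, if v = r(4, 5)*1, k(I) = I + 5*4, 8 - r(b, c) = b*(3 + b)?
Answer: 25137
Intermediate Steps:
r(b, c) = 8 - b*(3 + b)
k(I) = 20 + I (k(I) = I + 20 = 20 + I)
p = 19 (p = 20 - 1 = 19)
v = -20 (v = (8 - 1*4² - 3*4)*1 = (8 - 1*16 - 12)*1 = (8 - 16 - 12)*1 = -20*1 = -20)
(21*(v*(-3) + f(-2, 3)))*p = (21*(-20*(-3) + 3))*19 = (21*(60 + 3))*19 = (21*63)*19 = 1323*19 = 25137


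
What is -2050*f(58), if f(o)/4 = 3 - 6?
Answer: 24600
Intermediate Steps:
f(o) = -12 (f(o) = 4*(3 - 6) = 4*(-3) = -12)
-2050*f(58) = -2050*(-12) = 24600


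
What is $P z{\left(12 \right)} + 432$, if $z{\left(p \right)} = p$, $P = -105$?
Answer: $-828$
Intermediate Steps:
$P z{\left(12 \right)} + 432 = \left(-105\right) 12 + 432 = -1260 + 432 = -828$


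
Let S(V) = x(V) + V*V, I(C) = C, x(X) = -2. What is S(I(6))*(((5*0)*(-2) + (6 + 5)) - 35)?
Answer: -816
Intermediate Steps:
S(V) = -2 + V² (S(V) = -2 + V*V = -2 + V²)
S(I(6))*(((5*0)*(-2) + (6 + 5)) - 35) = (-2 + 6²)*(((5*0)*(-2) + (6 + 5)) - 35) = (-2 + 36)*((0*(-2) + 11) - 35) = 34*((0 + 11) - 35) = 34*(11 - 35) = 34*(-24) = -816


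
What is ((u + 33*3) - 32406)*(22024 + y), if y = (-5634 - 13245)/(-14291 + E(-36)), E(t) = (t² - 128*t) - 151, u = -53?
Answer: -1014269139460/1423 ≈ -7.1277e+8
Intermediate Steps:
E(t) = -151 + t² - 128*t
y = 6293/2846 (y = (-5634 - 13245)/(-14291 + (-151 + (-36)² - 128*(-36))) = -18879/(-14291 + (-151 + 1296 + 4608)) = -18879/(-14291 + 5753) = -18879/(-8538) = -18879*(-1/8538) = 6293/2846 ≈ 2.2112)
((u + 33*3) - 32406)*(22024 + y) = ((-53 + 33*3) - 32406)*(22024 + 6293/2846) = ((-53 + 99) - 32406)*(62686597/2846) = (46 - 32406)*(62686597/2846) = -32360*62686597/2846 = -1014269139460/1423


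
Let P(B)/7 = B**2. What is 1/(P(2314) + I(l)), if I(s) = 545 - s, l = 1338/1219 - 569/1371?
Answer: 1671249/62642952162746 ≈ 2.6679e-8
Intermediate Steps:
l = 1140787/1671249 (l = 1338*(1/1219) - 569*1/1371 = 1338/1219 - 569/1371 = 1140787/1671249 ≈ 0.68260)
P(B) = 7*B**2
1/(P(2314) + I(l)) = 1/(7*2314**2 + (545 - 1*1140787/1671249)) = 1/(7*5354596 + (545 - 1140787/1671249)) = 1/(37482172 + 909689918/1671249) = 1/(62642952162746/1671249) = 1671249/62642952162746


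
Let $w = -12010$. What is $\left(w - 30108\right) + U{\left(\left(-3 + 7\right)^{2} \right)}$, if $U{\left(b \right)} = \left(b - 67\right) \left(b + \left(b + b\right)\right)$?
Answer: $-44566$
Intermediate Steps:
$U{\left(b \right)} = 3 b \left(-67 + b\right)$ ($U{\left(b \right)} = \left(-67 + b\right) \left(b + 2 b\right) = \left(-67 + b\right) 3 b = 3 b \left(-67 + b\right)$)
$\left(w - 30108\right) + U{\left(\left(-3 + 7\right)^{2} \right)} = \left(-12010 - 30108\right) + 3 \left(-3 + 7\right)^{2} \left(-67 + \left(-3 + 7\right)^{2}\right) = -42118 + 3 \cdot 4^{2} \left(-67 + 4^{2}\right) = -42118 + 3 \cdot 16 \left(-67 + 16\right) = -42118 + 3 \cdot 16 \left(-51\right) = -42118 - 2448 = -44566$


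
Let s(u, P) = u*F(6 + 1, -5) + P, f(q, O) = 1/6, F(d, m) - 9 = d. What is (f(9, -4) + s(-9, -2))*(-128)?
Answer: 56000/3 ≈ 18667.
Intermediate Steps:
F(d, m) = 9 + d
f(q, O) = ⅙
s(u, P) = P + 16*u (s(u, P) = u*(9 + (6 + 1)) + P = u*(9 + 7) + P = u*16 + P = 16*u + P = P + 16*u)
(f(9, -4) + s(-9, -2))*(-128) = (⅙ + (-2 + 16*(-9)))*(-128) = (⅙ + (-2 - 144))*(-128) = (⅙ - 146)*(-128) = -875/6*(-128) = 56000/3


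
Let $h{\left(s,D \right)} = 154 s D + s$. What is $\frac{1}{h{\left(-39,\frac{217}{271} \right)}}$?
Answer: $- \frac{271}{1313871} \approx -0.00020626$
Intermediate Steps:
$h{\left(s,D \right)} = s + 154 D s$ ($h{\left(s,D \right)} = 154 D s + s = s + 154 D s$)
$\frac{1}{h{\left(-39,\frac{217}{271} \right)}} = \frac{1}{\left(-39\right) \left(1 + 154 \cdot \frac{217}{271}\right)} = \frac{1}{\left(-39\right) \left(1 + \frac{33418}{271}\right)} = \frac{1}{\left(-39\right) \frac{33689}{271}} = \frac{1}{- \frac{1313871}{271}} = - \frac{271}{1313871}$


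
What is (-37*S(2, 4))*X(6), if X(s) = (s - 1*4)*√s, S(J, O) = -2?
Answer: 148*√6 ≈ 362.52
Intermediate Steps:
X(s) = √s*(-4 + s) (X(s) = (s - 4)*√s = (-4 + s)*√s = √s*(-4 + s))
(-37*S(2, 4))*X(6) = (-37*(-2))*(√6*(-4 + 6)) = 74*(√6*2) = 74*(2*√6) = 148*√6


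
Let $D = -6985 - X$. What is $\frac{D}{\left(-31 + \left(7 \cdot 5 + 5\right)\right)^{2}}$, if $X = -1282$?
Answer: $- \frac{1901}{27} \approx -70.407$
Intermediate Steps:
$D = -5703$ ($D = -6985 - -1282 = -6985 + 1282 = -5703$)
$\frac{D}{\left(-31 + \left(7 \cdot 5 + 5\right)\right)^{2}} = - \frac{5703}{\left(-31 + \left(7 \cdot 5 + 5\right)\right)^{2}} = - \frac{5703}{\left(-31 + \left(35 + 5\right)\right)^{2}} = - \frac{5703}{\left(-31 + 40\right)^{2}} = - \frac{5703}{9^{2}} = - \frac{5703}{81} = \left(-5703\right) \frac{1}{81} = - \frac{1901}{27}$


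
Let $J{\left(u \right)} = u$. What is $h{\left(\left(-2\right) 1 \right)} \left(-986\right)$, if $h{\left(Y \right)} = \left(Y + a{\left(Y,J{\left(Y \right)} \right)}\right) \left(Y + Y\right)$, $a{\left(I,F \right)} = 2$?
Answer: $0$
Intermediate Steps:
$h{\left(Y \right)} = 2 Y \left(2 + Y\right)$ ($h{\left(Y \right)} = \left(Y + 2\right) \left(Y + Y\right) = \left(2 + Y\right) 2 Y = 2 Y \left(2 + Y\right)$)
$h{\left(\left(-2\right) 1 \right)} \left(-986\right) = 2 \left(\left(-2\right) 1\right) \left(2 - 2\right) \left(-986\right) = 2 \left(-2\right) \left(2 - 2\right) \left(-986\right) = 2 \left(-2\right) 0 \left(-986\right) = 0 \left(-986\right) = 0$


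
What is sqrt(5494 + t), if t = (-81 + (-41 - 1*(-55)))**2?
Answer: sqrt(9983) ≈ 99.915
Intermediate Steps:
t = 4489 (t = (-81 + (-41 + 55))**2 = (-81 + 14)**2 = (-67)**2 = 4489)
sqrt(5494 + t) = sqrt(5494 + 4489) = sqrt(9983)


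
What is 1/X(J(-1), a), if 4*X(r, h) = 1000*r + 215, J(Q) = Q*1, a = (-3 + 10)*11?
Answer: -4/785 ≈ -0.0050955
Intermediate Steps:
a = 77 (a = 7*11 = 77)
J(Q) = Q
X(r, h) = 215/4 + 250*r (X(r, h) = (1000*r + 215)/4 = (215 + 1000*r)/4 = 215/4 + 250*r)
1/X(J(-1), a) = 1/(215/4 + 250*(-1)) = 1/(215/4 - 250) = 1/(-785/4) = -4/785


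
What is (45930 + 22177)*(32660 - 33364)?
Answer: -47947328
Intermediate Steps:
(45930 + 22177)*(32660 - 33364) = 68107*(-704) = -47947328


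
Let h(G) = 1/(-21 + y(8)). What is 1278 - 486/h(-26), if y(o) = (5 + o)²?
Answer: -70650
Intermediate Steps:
h(G) = 1/148 (h(G) = 1/(-21 + (5 + 8)²) = 1/(-21 + 13²) = 1/(-21 + 169) = 1/148)
1278 - 486/h(-26) = 1278 - 486/1/148 = 1278 - 486*148 = 1278 - 1*71928 = 1278 - 71928 = -70650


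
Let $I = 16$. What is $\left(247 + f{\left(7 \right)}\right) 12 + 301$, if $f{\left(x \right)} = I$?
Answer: $3457$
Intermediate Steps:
$f{\left(x \right)} = 16$
$\left(247 + f{\left(7 \right)}\right) 12 + 301 = \left(247 + 16\right) 12 + 301 = 263 \cdot 12 + 301 = 3156 + 301 = 3457$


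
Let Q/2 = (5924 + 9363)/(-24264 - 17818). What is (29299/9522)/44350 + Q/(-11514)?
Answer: 2258977417171/17051522106075300 ≈ 0.00013248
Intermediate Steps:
Q = -15287/21041 (Q = 2*((5924 + 9363)/(-24264 - 17818)) = 2*(15287/(-42082)) = 2*(15287*(-1/42082)) = 2*(-15287/42082) = -15287/21041 ≈ -0.72653)
(29299/9522)/44350 + Q/(-11514) = (29299/9522)/44350 - 15287/21041/(-11514) = (29299*(1/9522))*(1/44350) - 15287/21041*(-1/11514) = (29299/9522)*(1/44350) + 15287/242266074 = 29299/422300700 + 15287/242266074 = 2258977417171/17051522106075300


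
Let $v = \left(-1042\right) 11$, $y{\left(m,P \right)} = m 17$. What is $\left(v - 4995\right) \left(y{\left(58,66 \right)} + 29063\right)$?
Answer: $-494516393$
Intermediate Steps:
$y{\left(m,P \right)} = 17 m$
$v = -11462$
$\left(v - 4995\right) \left(y{\left(58,66 \right)} + 29063\right) = \left(-11462 - 4995\right) \left(17 \cdot 58 + 29063\right) = - 16457 \left(986 + 29063\right) = \left(-16457\right) 30049 = -494516393$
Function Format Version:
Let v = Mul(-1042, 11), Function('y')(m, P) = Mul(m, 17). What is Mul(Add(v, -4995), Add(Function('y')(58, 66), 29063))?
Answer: -494516393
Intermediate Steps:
Function('y')(m, P) = Mul(17, m)
v = -11462
Mul(Add(v, -4995), Add(Function('y')(58, 66), 29063)) = Mul(Add(-11462, -4995), Add(Mul(17, 58), 29063)) = Mul(-16457, Add(986, 29063)) = Mul(-16457, 30049) = -494516393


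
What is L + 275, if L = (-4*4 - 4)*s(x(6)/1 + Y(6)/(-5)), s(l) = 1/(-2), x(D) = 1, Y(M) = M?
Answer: 285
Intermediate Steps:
s(l) = -½
L = 10 (L = (-4*4 - 4)*(-½) = (-16 - 4)*(-½) = -20*(-½) = 10)
L + 275 = 10 + 275 = 285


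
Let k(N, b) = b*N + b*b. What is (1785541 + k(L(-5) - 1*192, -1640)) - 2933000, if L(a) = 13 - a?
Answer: 1827501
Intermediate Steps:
k(N, b) = b² + N*b (k(N, b) = N*b + b² = b² + N*b)
(1785541 + k(L(-5) - 1*192, -1640)) - 2933000 = (1785541 - 1640*(((13 - 1*(-5)) - 1*192) - 1640)) - 2933000 = (1785541 - 1640*(((13 + 5) - 192) - 1640)) - 2933000 = (1785541 - 1640*((18 - 192) - 1640)) - 2933000 = (1785541 - 1640*(-174 - 1640)) - 2933000 = (1785541 - 1640*(-1814)) - 2933000 = (1785541 + 2974960) - 2933000 = 4760501 - 2933000 = 1827501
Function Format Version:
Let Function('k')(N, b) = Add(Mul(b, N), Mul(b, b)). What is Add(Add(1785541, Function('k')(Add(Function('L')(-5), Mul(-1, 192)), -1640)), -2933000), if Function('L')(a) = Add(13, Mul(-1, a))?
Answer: 1827501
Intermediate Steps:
Function('k')(N, b) = Add(Pow(b, 2), Mul(N, b)) (Function('k')(N, b) = Add(Mul(N, b), Pow(b, 2)) = Add(Pow(b, 2), Mul(N, b)))
Add(Add(1785541, Function('k')(Add(Function('L')(-5), Mul(-1, 192)), -1640)), -2933000) = Add(Add(1785541, Mul(-1640, Add(Add(Add(13, Mul(-1, -5)), Mul(-1, 192)), -1640))), -2933000) = Add(Add(1785541, Mul(-1640, Add(Add(Add(13, 5), -192), -1640))), -2933000) = Add(Add(1785541, Mul(-1640, Add(Add(18, -192), -1640))), -2933000) = Add(Add(1785541, Mul(-1640, Add(-174, -1640))), -2933000) = Add(Add(1785541, Mul(-1640, -1814)), -2933000) = Add(Add(1785541, 2974960), -2933000) = Add(4760501, -2933000) = 1827501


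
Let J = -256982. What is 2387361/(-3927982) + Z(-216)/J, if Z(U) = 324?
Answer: -307390735335/504710335162 ≈ -0.60904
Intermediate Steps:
2387361/(-3927982) + Z(-216)/J = 2387361/(-3927982) + 324/(-256982) = 2387361*(-1/3927982) + 324*(-1/256982) = -2387361/3927982 - 162/128491 = -307390735335/504710335162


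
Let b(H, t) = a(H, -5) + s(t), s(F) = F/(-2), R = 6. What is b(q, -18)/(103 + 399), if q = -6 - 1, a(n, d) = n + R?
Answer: 4/251 ≈ 0.015936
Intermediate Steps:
s(F) = -F/2 (s(F) = F*(-½) = -F/2)
a(n, d) = 6 + n (a(n, d) = n + 6 = 6 + n)
q = -7
b(H, t) = 6 + H - t/2 (b(H, t) = (6 + H) - t/2 = 6 + H - t/2)
b(q, -18)/(103 + 399) = (6 - 7 - ½*(-18))/(103 + 399) = (6 - 7 + 9)/502 = 8*(1/502) = 4/251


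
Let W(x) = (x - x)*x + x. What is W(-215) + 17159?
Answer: 16944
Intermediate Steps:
W(x) = x (W(x) = 0*x + x = 0 + x = x)
W(-215) + 17159 = -215 + 17159 = 16944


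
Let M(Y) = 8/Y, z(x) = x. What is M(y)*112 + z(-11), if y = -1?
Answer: -907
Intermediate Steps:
M(y)*112 + z(-11) = (8/(-1))*112 - 11 = (8*(-1))*112 - 11 = -8*112 - 11 = -896 - 11 = -907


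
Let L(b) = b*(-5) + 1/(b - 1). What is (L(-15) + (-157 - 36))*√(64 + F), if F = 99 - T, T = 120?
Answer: -1889*√43/16 ≈ -774.19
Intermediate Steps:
L(b) = 1/(-1 + b) - 5*b (L(b) = -5*b + 1/(-1 + b) = 1/(-1 + b) - 5*b)
F = -21 (F = 99 - 1*120 = 99 - 120 = -21)
(L(-15) + (-157 - 36))*√(64 + F) = ((1 - 5*(-15)² + 5*(-15))/(-1 - 15) + (-157 - 36))*√(64 - 21) = ((1 - 5*225 - 75)/(-16) - 193)*√43 = (-(1 - 1125 - 75)/16 - 193)*√43 = (-1/16*(-1199) - 193)*√43 = (1199/16 - 193)*√43 = -1889*√43/16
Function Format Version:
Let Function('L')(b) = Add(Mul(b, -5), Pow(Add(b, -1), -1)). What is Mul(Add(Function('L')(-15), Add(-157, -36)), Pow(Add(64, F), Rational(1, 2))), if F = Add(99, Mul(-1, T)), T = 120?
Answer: Mul(Rational(-1889, 16), Pow(43, Rational(1, 2))) ≈ -774.19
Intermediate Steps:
Function('L')(b) = Add(Pow(Add(-1, b), -1), Mul(-5, b)) (Function('L')(b) = Add(Mul(-5, b), Pow(Add(-1, b), -1)) = Add(Pow(Add(-1, b), -1), Mul(-5, b)))
F = -21 (F = Add(99, Mul(-1, 120)) = Add(99, -120) = -21)
Mul(Add(Function('L')(-15), Add(-157, -36)), Pow(Add(64, F), Rational(1, 2))) = Mul(Add(Mul(Pow(Add(-1, -15), -1), Add(1, Mul(-5, Pow(-15, 2)), Mul(5, -15))), Add(-157, -36)), Pow(Add(64, -21), Rational(1, 2))) = Mul(Add(Mul(Pow(-16, -1), Add(1, Mul(-5, 225), -75)), -193), Pow(43, Rational(1, 2))) = Mul(Add(Mul(Rational(-1, 16), Add(1, -1125, -75)), -193), Pow(43, Rational(1, 2))) = Mul(Add(Mul(Rational(-1, 16), -1199), -193), Pow(43, Rational(1, 2))) = Mul(Add(Rational(1199, 16), -193), Pow(43, Rational(1, 2))) = Mul(Rational(-1889, 16), Pow(43, Rational(1, 2)))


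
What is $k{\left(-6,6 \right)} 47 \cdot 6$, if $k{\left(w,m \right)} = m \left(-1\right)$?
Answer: $-1692$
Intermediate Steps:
$k{\left(w,m \right)} = - m$
$k{\left(-6,6 \right)} 47 \cdot 6 = \left(-1\right) 6 \cdot 47 \cdot 6 = \left(-6\right) 47 \cdot 6 = \left(-282\right) 6 = -1692$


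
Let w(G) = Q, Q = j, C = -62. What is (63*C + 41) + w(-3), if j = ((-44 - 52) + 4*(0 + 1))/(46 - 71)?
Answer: -96533/25 ≈ -3861.3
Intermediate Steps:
j = 92/25 (j = (-96 + 4*1)/(-25) = (-96 + 4)*(-1/25) = -92*(-1/25) = 92/25 ≈ 3.6800)
Q = 92/25 ≈ 3.6800
w(G) = 92/25
(63*C + 41) + w(-3) = (63*(-62) + 41) + 92/25 = (-3906 + 41) + 92/25 = -3865 + 92/25 = -96533/25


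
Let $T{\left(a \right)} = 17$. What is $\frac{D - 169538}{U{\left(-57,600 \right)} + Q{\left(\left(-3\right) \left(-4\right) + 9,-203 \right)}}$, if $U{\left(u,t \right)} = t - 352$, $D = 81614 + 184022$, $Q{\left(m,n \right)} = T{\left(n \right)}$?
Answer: $\frac{96098}{265} \approx 362.63$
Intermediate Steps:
$Q{\left(m,n \right)} = 17$
$D = 265636$
$U{\left(u,t \right)} = -352 + t$
$\frac{D - 169538}{U{\left(-57,600 \right)} + Q{\left(\left(-3\right) \left(-4\right) + 9,-203 \right)}} = \frac{265636 - 169538}{\left(-352 + 600\right) + 17} = \frac{96098}{248 + 17} = \frac{96098}{265}$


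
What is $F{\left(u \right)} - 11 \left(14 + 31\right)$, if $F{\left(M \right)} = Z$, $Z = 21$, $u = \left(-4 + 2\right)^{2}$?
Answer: $-474$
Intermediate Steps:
$u = 4$ ($u = \left(-2\right)^{2} = 4$)
$F{\left(M \right)} = 21$
$F{\left(u \right)} - 11 \left(14 + 31\right) = 21 - 11 \left(14 + 31\right) = 21 - 11 \cdot 45 = 21 - 495 = -474$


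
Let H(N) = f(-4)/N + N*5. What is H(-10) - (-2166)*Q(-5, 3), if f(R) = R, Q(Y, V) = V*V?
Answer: 97222/5 ≈ 19444.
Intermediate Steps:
Q(Y, V) = V²
H(N) = -4/N + 5*N (H(N) = -4/N + N*5 = -4/N + 5*N)
H(-10) - (-2166)*Q(-5, 3) = (-4/(-10) + 5*(-10)) - (-2166)*3² = (-4*(-⅒) - 50) - (-2166)*9 = (⅖ - 50) - 361*(-54) = -248/5 + 19494 = 97222/5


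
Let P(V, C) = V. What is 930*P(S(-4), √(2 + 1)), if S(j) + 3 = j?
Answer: -6510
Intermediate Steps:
S(j) = -3 + j
930*P(S(-4), √(2 + 1)) = 930*(-3 - 4) = 930*(-7) = -6510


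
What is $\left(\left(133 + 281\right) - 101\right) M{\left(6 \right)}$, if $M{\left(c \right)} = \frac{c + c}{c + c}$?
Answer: $313$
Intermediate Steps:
$M{\left(c \right)} = 1$ ($M{\left(c \right)} = \frac{2 c}{2 c} = 2 c \frac{1}{2 c} = 1$)
$\left(\left(133 + 281\right) - 101\right) M{\left(6 \right)} = \left(\left(133 + 281\right) - 101\right) 1 = \left(414 - 101\right) 1 = 313 \cdot 1 = 313$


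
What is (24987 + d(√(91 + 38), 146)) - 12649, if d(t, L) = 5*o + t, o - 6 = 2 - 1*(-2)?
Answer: 12388 + √129 ≈ 12399.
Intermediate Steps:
o = 10 (o = 6 + (2 - 1*(-2)) = 6 + (2 + 2) = 6 + 4 = 10)
d(t, L) = 50 + t (d(t, L) = 5*10 + t = 50 + t)
(24987 + d(√(91 + 38), 146)) - 12649 = (24987 + (50 + √(91 + 38))) - 12649 = (24987 + (50 + √129)) - 12649 = (25037 + √129) - 12649 = 12388 + √129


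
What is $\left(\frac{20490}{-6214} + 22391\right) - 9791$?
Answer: $\frac{39137955}{3107} \approx 12597.0$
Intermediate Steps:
$\left(\frac{20490}{-6214} + 22391\right) - 9791 = \left(20490 \left(- \frac{1}{6214}\right) + 22391\right) - 9791 = \left(- \frac{10245}{3107} + 22391\right) - 9791 = \frac{69558592}{3107} - 9791 = \frac{39137955}{3107}$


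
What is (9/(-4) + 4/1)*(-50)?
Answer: -175/2 ≈ -87.500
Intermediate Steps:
(9/(-4) + 4/1)*(-50) = (9*(-¼) + 4*1)*(-50) = (-9/4 + 4)*(-50) = (7/4)*(-50) = -175/2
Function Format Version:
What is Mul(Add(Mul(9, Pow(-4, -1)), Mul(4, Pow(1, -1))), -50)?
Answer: Rational(-175, 2) ≈ -87.500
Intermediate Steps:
Mul(Add(Mul(9, Pow(-4, -1)), Mul(4, Pow(1, -1))), -50) = Mul(Add(Mul(9, Rational(-1, 4)), Mul(4, 1)), -50) = Mul(Add(Rational(-9, 4), 4), -50) = Mul(Rational(7, 4), -50) = Rational(-175, 2)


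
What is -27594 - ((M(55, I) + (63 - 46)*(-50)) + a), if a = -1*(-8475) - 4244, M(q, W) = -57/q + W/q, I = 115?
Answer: -1703683/55 ≈ -30976.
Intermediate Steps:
a = 4231 (a = 8475 - 4244 = 4231)
-27594 - ((M(55, I) + (63 - 46)*(-50)) + a) = -27594 - (((-57 + 115)/55 + (63 - 46)*(-50)) + 4231) = -27594 - (((1/55)*58 + 17*(-50)) + 4231) = -27594 - ((58/55 - 850) + 4231) = -27594 - (-46692/55 + 4231) = -27594 - 1*186013/55 = -27594 - 186013/55 = -1703683/55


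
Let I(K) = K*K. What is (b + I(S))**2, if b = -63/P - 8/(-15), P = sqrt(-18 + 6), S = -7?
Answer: 1910521/900 + 5201*I*sqrt(3)/5 ≈ 2122.8 + 1801.7*I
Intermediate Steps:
I(K) = K**2
P = 2*I*sqrt(3) (P = sqrt(-12) = 2*I*sqrt(3) ≈ 3.4641*I)
b = 8/15 + 21*I*sqrt(3)/2 (b = -63*(-I*sqrt(3)/6) - 8/(-15) = -(-21)*I*sqrt(3)/2 - 8*(-1/15) = 21*I*sqrt(3)/2 + 8/15 = 8/15 + 21*I*sqrt(3)/2 ≈ 0.53333 + 18.187*I)
(b + I(S))**2 = ((8/15 + 21*I*sqrt(3)/2) + (-7)**2)**2 = ((8/15 + 21*I*sqrt(3)/2) + 49)**2 = (743/15 + 21*I*sqrt(3)/2)**2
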